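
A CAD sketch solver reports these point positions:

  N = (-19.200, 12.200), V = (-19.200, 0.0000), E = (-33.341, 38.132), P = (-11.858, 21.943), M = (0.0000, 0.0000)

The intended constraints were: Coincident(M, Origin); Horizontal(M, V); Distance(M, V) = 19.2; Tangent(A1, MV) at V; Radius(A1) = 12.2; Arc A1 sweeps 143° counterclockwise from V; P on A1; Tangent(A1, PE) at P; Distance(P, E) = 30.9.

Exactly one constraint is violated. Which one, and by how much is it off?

Distance(P, E) = 30.9 — off by 4.00.

M = (0.00, 0.00) ✓; M.y = 0.00, V.y = 0.00 ✓; |MV| = 19.20 ✓; ∠(NV, VM) = 90.00° ✓; |NV| = 12.20 ✓; bearing(N→P) − bearing(N→V) = 143.0° ✓; |NP| = 12.20 ✓; ∠(NP, PE) = 90.00° ✓; |PE| = 26.90 ✗.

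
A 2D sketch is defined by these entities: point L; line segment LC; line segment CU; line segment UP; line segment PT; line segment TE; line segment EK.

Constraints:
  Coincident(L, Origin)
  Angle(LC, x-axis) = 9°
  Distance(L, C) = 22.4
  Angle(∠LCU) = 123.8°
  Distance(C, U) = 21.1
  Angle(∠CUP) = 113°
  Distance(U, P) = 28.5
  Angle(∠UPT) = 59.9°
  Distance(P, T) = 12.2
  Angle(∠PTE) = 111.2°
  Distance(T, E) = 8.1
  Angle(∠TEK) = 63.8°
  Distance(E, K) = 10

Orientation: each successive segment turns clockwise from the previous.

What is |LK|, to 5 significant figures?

40.396

L is at the origin; LC runs at 9.0° with length 22.4, so C = (22.124, 3.5041). ∠LCU = 123.8° gives CU at -47.200° from the x-axis; with |CU| = 21.1, U = (36.460, -11.978). ∠CUP = 113.0° gives UP at -114.20° from the x-axis; with |UP| = 28.5, P = (24.778, -37.973). ∠UPT = 59.9° gives PT at 125.70° from the x-axis; with |PT| = 12.2, T = (17.658, -28.066). ∠PTE = 111.2° gives TE at 56.900° from the x-axis; with |TE| = 8.1, E = (22.082, -21.280). ∠TEK = 63.8° gives EK at -59.300° from the x-axis; with |EK| = 10.0, K = (27.187, -29.879). Then |LK| = |K − L| = 40.396.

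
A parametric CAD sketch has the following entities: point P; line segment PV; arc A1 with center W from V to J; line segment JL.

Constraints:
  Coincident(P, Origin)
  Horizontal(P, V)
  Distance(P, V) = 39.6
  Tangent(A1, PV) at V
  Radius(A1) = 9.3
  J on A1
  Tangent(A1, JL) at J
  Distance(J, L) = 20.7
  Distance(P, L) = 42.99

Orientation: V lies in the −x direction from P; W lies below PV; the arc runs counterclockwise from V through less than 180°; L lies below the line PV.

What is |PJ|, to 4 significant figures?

48.65

Checks: |WJ| = 9.300 ✓; ∠(WJ, JL) = 90.00° ✓; |JL| = 20.70 ✓; |PL| = 42.99 ✓.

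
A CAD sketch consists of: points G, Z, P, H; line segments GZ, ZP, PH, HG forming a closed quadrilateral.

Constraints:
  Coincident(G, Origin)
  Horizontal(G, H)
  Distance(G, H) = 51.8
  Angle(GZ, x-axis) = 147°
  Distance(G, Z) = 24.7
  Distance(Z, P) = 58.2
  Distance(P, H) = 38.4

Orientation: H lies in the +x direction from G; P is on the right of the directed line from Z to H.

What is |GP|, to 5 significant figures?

33.978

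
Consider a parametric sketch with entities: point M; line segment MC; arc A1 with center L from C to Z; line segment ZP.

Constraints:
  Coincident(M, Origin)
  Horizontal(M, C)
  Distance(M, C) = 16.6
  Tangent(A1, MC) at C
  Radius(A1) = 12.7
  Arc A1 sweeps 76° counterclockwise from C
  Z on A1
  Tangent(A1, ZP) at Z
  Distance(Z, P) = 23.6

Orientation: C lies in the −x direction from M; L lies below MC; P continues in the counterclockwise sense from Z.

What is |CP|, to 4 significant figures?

37.19

M is at the origin; M and C share the same y with |MC| = 16.6 and C on the −x side, so C = (-16.60, 0.000). Since A1 is tangent to MC there, LC ⟂ MC, so L = C + (0, -12.7) = (-16.60, -12.70). On A1, C sits at bearing 90° from L; a 76° counterclockwise sweep puts Z at bearing 166°, so Z = L + 12.7·(cos 166°, sin 166°) = (-28.92, -9.628). Since A1 is tangent to ZP there, LZ ⟂ ZP, so ZP runs along (−sin 166°, cos 166°); with |ZP| = 23.6, P = (-34.63, -32.53). Then |CP| = |P − C| = 37.19.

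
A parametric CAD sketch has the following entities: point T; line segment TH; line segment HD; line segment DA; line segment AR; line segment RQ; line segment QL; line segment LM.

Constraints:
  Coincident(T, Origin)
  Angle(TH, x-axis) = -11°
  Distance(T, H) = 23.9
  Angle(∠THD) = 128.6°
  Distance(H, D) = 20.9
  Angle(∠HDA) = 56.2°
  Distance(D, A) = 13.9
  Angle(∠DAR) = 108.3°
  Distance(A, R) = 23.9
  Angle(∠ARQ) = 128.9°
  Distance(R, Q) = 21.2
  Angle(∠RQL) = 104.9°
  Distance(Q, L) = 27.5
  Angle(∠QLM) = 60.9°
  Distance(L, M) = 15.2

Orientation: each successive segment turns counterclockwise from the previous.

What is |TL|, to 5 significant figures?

53.227

T is at the origin; TH runs at -11.0° with length 23.9, so H = (23.461, -4.5603). ∠THD = 128.6° gives HD at 40.400° from the x-axis; with |HD| = 20.9, D = (39.377, 8.9854). ∠HDA = 56.2° gives DA at 164.20° from the x-axis; with |DA| = 13.9, A = (26.002, 12.770). ∠DAR = 108.3° gives AR at -124.10° from the x-axis; with |AR| = 23.9, R = (12.603, -7.0206). ∠ARQ = 128.9° gives RQ at -73.000° from the x-axis; with |RQ| = 21.2, Q = (18.801, -27.294). ∠RQL = 104.9° gives QL at 2.1000° from the x-axis; with |QL| = 27.5, L = (46.283, -26.287). Then |TL| = |L − T| = 53.227.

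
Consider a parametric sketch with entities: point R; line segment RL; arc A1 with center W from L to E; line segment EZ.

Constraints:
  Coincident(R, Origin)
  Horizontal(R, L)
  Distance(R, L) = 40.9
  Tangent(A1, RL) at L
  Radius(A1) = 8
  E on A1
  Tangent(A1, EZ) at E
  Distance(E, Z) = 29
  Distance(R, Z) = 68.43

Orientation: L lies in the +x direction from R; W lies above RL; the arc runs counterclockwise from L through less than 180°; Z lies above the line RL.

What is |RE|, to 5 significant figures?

48.152

Checks: |WE| = 8.000 ✓; ∠(WE, EZ) = 90.00° ✓; |EZ| = 29.00 ✓; |RZ| = 68.43 ✓.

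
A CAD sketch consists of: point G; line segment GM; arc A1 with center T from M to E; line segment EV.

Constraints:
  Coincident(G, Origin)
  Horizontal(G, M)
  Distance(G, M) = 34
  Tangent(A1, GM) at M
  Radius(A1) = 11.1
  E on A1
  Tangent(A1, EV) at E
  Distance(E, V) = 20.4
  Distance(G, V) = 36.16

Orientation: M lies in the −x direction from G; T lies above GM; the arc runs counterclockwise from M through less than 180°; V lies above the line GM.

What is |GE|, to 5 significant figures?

24.941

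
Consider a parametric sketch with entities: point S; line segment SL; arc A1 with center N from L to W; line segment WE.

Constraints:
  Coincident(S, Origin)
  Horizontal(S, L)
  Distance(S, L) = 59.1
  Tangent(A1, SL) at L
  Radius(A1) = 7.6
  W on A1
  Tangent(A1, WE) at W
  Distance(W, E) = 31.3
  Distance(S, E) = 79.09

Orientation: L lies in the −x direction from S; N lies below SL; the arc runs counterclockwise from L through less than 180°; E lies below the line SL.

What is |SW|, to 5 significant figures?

67.037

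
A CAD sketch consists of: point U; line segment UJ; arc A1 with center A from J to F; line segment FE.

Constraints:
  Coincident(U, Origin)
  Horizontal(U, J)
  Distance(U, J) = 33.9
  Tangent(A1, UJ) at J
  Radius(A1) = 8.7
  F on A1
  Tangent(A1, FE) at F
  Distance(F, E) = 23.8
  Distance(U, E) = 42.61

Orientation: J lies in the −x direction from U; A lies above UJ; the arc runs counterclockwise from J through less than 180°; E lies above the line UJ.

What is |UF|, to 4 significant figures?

26.89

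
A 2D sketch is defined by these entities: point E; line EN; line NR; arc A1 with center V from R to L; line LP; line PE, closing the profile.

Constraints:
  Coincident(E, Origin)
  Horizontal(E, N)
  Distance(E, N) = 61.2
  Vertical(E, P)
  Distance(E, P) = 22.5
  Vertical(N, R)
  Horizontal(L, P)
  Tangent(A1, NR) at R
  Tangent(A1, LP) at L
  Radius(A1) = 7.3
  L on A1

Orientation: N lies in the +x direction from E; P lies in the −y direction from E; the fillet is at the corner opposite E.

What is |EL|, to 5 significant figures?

58.408

The virtual corner opposite E is at (61.200, -22.500). The tangent condition forces VR to be normal to NR and A1 meets LP tangentially, so VL is at right angles to LP, with radius 7.3, so the center V sits 7.3 in from both sides at V = (53.900, -15.200). That places the tangent points at R = (61.200, -15.200) on NR and L = (53.900, -22.500) on LP. Then |EL| = |L − E| = 58.408.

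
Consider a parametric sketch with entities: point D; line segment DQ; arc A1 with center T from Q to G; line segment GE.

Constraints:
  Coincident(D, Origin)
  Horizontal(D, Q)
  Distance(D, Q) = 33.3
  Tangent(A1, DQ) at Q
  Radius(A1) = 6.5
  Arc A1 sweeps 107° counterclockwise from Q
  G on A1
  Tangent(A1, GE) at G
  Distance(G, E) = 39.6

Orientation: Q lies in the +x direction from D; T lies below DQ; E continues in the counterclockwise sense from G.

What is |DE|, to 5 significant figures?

60.296

D is at the origin; D and Q share the same y with |DQ| = 33.3 and Q on the +x side, so Q = (33.300, 0.0000). Tangency of A1 to DQ means the radius TQ is perpendicular to DQ, so T = Q + (0, -6.5) = (33.300, -6.5000). On A1, Q sits at bearing 90° from T; a 107° counterclockwise sweep puts G at bearing 197°, so G = T + 6.5·(cos 197°, sin 197°) = (27.084, -8.4004). A1 meets GE tangentially, so TG is at right angles to GE, so GE runs along (−sin 197°, cos 197°); with |GE| = 39.6, E = (38.662, -46.270). Then |DE| = |E − D| = 60.296.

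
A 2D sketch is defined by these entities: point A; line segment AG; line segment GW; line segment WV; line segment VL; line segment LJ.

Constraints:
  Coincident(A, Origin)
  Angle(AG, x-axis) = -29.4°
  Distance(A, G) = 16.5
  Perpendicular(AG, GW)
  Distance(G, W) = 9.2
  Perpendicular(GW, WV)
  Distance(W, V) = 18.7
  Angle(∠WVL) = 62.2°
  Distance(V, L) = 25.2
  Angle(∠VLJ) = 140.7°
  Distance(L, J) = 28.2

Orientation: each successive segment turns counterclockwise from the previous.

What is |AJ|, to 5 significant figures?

42.913

A is at the origin; AG runs at -29.4° with length 16.5, so G = (14.375, -8.0999). AG is perpendicular to GW, so GW runs at 60.600°; with |GW| = 9.2, W = (18.891, -0.084745). GW ⟂ WV, so WV runs at 150.60°; with |WV| = 18.7, V = (2.5996, 9.0952). ∠WVL = 62.2° gives VL at -91.600° from the x-axis; with |VL| = 25.2, L = (1.8960, -16.095). ∠VLJ = 140.7° gives LJ at -52.300° from the x-axis; with |LJ| = 28.2, J = (19.141, -38.408). Then |AJ| = |J − A| = 42.913.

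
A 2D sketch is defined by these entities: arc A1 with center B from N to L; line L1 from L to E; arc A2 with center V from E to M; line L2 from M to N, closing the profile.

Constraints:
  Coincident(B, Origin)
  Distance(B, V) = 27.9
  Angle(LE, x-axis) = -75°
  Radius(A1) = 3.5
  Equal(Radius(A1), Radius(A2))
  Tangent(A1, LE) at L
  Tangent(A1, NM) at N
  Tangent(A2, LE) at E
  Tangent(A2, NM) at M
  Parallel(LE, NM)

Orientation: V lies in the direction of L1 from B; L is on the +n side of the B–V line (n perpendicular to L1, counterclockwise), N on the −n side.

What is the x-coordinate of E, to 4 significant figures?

10.60

The slot axis is L1's direction at -75.0°, so u = (cos -75.0°, sin -75.0°) = (0.2588, -0.9659) and n = (−sin -75.0°, cos -75.0°) = (0.9659, 0.2588). B is at the origin and V lies 27.9 along u from B, so V = 27.9·u = (7.221, -26.95). Tangency of A1 to both parallel lines with radius 3.5 puts L and N at B ± 3.5·n: L = (3.381, 0.9059), N = (-3.381, -0.9059). Equal radii place E and M the same way about V: E = V + 3.5·n = (10.60, -26.04), M = V − 3.5·n = (3.840, -27.86). So E.x = 10.60.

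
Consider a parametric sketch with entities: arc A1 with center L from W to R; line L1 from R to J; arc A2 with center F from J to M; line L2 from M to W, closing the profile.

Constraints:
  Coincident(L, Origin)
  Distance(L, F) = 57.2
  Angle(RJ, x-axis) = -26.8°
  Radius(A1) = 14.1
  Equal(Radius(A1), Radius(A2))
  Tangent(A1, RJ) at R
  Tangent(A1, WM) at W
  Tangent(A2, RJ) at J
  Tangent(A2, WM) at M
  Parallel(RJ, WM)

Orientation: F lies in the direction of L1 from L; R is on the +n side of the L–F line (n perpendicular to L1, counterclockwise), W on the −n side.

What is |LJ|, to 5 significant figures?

58.912

The slot axis is L1's direction at -26.8°, so u = (cos -26.8°, sin -26.8°) = (0.89259, -0.45088) and n = (−sin -26.8°, cos -26.8°) = (0.45088, 0.89259). L is at the origin and F lies 57.2 along u from L, so F = 57.2·u = (51.056, -25.790). Tangency of A1 to both parallel lines with radius 14.1 puts R and W at L ± 14.1·n: R = (6.3574, 12.585), W = (-6.3574, -12.585). Equal radii place J and M the same way about F: J = F + 14.1·n = (57.413, -13.205), M = F − 14.1·n = (44.699, -38.376). Then |LJ| = |J − L| = 58.912.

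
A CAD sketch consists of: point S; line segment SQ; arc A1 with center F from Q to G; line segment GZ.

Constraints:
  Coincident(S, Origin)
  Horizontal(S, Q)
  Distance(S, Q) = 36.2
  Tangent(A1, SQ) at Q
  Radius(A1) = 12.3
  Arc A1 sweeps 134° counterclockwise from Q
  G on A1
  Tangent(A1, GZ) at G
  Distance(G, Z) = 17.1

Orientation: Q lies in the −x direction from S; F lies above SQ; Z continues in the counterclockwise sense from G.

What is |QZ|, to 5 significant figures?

33.283

S is at the origin; SQ is horizontal with |SQ| = 36.2 and Q on the −x side, so Q = (-36.200, 0.0000). The tangent condition forces FQ to be normal to SQ, so F = Q + (0, 12.3) = (-36.200, 12.300). On A1, Q sits at bearing -90° from F; a 134° counterclockwise sweep puts G at bearing 44°, so G = F + 12.3·(cos 44°, sin 44°) = (-27.352, 20.844). Since A1 is tangent to GZ there, FG ⟂ GZ, so GZ runs along (−sin 44°, cos 44°); with |GZ| = 17.1, Z = (-39.231, 33.145). Then |QZ| = |Z − Q| = 33.283.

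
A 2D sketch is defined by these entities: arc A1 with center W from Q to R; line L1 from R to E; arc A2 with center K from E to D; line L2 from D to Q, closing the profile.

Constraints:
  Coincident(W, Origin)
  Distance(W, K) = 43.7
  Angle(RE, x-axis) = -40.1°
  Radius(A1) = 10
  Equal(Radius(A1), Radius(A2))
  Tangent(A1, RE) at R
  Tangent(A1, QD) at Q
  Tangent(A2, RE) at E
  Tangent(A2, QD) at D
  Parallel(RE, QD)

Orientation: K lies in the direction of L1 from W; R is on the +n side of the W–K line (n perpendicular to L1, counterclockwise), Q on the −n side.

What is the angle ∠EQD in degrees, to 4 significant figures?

24.59°

The slot axis is L1's direction at -40.1°, so u = (cos -40.1°, sin -40.1°) = (0.7649, -0.6441) and n = (−sin -40.1°, cos -40.1°) = (0.6441, 0.7649). W is at the origin and K lies 43.7 along u from W, so K = 43.7·u = (33.43, -28.15). Tangency of A1 to both parallel lines with radius 10.0 puts R and Q at W ± 10.0·n: R = (6.441, 7.649), Q = (-6.441, -7.649). Equal radii place E and D the same way about K: E = K + 10.0·n = (39.87, -20.50), D = K − 10.0·n = (26.99, -35.80). Then cos ∠EQD = QE·QD / (|QE||QD|), giving 24.59°.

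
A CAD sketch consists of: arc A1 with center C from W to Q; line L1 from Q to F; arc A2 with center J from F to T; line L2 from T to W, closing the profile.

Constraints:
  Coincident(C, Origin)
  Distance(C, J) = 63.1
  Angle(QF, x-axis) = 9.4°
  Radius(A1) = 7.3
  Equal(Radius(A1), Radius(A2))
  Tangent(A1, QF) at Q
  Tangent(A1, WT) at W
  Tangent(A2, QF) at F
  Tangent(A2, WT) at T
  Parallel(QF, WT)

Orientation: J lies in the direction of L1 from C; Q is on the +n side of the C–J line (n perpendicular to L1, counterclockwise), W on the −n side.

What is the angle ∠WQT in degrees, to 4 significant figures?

76.97°

The slot axis is L1's direction at 9.4°, so u = (cos 9.4°, sin 9.4°) = (0.9866, 0.1633) and n = (−sin 9.4°, cos 9.4°) = (-0.1633, 0.9866). C is at the origin and J lies 63.1 along u from C, so J = 63.1·u = (62.25, 10.31). Tangency of A1 to both parallel lines with radius 7.3 puts Q and W at C ± 7.3·n: Q = (-1.192, 7.202), W = (1.192, -7.202). Equal radii place F and T the same way about J: F = J + 7.3·n = (61.06, 17.51), T = J − 7.3·n = (63.44, 3.104). Then cos ∠WQT = QW·QT / (|QW||QT|), giving 76.97°.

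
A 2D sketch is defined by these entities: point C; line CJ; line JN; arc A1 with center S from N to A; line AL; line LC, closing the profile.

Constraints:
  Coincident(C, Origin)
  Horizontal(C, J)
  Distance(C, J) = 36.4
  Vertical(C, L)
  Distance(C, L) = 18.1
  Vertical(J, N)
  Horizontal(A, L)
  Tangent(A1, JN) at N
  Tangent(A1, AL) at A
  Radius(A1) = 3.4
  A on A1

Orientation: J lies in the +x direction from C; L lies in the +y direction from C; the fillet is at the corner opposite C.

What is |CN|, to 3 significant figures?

39.3

The virtual corner opposite C is at (36.4, 18.1). A1 meets JN tangentially, so SN is at right angles to JN and the tangent condition forces SA to be normal to AL, with radius 3.4, so the center S sits 3.4 in from both sides at S = (33.0, 14.7). That places the tangent points at N = (36.4, 14.7) on JN and A = (33.0, 18.1) on AL. Then |CN| = |N − C| = 39.3.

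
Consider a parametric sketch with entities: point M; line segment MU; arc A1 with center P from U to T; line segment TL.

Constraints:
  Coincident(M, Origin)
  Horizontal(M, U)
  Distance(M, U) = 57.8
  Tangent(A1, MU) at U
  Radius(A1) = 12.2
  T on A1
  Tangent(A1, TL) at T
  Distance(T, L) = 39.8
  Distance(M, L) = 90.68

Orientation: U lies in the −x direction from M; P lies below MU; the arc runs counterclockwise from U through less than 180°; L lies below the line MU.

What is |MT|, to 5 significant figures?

70.627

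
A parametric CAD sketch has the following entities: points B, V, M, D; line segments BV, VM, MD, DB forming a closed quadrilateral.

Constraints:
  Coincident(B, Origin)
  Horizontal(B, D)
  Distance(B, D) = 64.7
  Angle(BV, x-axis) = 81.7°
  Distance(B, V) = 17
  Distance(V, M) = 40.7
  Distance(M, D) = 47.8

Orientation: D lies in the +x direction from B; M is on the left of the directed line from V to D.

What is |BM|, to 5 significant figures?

53.404

Checks: |VM| = 40.70 ✓; |MD| = 47.80 ✓.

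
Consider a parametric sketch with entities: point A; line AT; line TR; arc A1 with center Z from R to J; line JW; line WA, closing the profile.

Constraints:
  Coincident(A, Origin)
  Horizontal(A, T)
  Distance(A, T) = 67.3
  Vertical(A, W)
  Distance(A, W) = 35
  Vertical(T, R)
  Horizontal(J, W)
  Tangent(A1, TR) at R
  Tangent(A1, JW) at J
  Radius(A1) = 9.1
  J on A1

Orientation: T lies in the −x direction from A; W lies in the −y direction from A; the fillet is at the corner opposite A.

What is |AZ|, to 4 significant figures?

63.70

A is at the origin; A and T share the same y with |AT| = 67.3 and T on the −x side, so T = (-67.30, 0.000). AW is vertical with |AW| = 35.0 and W on the −y side, so W = (0.000, -35.00). The virtual corner opposite A is at (-67.30, -35.00). A1 meets TR tangentially, so ZR is at right angles to TR and tangency of A1 to JW means the radius ZJ is perpendicular to JW, with radius 9.1, so the center Z sits 9.1 in from both sides at Z = (-58.20, -25.90). Then |AZ| = |Z − A| = 63.70.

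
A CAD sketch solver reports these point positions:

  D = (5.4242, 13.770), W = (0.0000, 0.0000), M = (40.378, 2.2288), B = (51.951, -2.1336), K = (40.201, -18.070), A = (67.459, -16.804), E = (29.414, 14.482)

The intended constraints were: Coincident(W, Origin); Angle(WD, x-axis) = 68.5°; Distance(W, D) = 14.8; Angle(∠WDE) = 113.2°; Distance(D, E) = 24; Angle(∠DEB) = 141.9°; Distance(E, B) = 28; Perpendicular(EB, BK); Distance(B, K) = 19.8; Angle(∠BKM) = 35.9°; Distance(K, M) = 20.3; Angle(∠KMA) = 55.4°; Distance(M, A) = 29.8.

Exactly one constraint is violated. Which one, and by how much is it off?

Distance(M, A) = 29.8 — off by 3.30.

W = (0.00, 0.00) ✓; WD at 68.50° ✓; |WD| = 14.80 ✓; ∠WDE = 113.2° ✓; |DE| = 24.00 ✓; ∠DEB = 141.9° ✓; |EB| = 28.00 ✓; ∠(EB, BK) = 90.00° ✓; |BK| = 19.80 ✓; ∠BKM = 35.90° ✓; |KM| = 20.30 ✓; ∠KMA = 55.40° ✓; |MA| = 33.10 ✗.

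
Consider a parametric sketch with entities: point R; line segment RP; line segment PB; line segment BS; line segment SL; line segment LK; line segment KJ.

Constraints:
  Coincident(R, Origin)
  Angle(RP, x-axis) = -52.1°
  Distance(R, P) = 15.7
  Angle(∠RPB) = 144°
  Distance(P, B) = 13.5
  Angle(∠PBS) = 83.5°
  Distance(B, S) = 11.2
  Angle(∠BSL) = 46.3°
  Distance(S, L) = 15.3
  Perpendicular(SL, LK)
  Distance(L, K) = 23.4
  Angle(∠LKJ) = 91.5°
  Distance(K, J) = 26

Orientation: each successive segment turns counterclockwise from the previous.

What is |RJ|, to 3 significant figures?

50.6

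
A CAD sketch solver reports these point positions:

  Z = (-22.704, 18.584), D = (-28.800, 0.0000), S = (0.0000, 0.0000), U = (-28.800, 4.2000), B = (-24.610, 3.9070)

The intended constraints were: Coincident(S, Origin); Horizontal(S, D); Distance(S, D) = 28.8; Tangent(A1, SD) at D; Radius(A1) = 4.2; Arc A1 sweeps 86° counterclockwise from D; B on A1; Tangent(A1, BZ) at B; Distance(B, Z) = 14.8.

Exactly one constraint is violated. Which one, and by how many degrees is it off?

Tangent(A1, BZ) at B — off by 3.40°.

S = (0.00, 0.00) ✓; S.y = 0.00, D.y = 0.00 ✓; |SD| = 28.80 ✓; ∠(UD, DS) = 90.00° ✓; |UD| = 4.200 ✓; bearing(U→B) − bearing(U→D) = 86.00° ✓; |UB| = 4.200 ✓; ∠(UB, BZ) = 93.40° ✗; |BZ| = 14.80 ✓.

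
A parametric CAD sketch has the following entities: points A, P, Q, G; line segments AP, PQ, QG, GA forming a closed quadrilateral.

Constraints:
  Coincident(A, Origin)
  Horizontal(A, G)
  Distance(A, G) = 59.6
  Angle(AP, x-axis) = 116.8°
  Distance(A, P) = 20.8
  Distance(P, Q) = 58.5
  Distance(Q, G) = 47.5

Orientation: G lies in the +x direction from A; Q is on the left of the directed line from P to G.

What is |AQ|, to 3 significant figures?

61.9

A is at the origin; A and G share the same y with |AG| = 59.6 and G in +x, so G = (59.6, 0). AP runs at 116.8° with |AP| = 20.8, so P = (-9.38, 18.6). Q is determined by |PQ| = 58.5 and |QG| = 47.5 together: it lies at the intersection of circle(P, 58.5) and circle(G, 47.5). With |PG| = 71.4, the foot of the radical line on PG is 43.9 from P and the perpendicular offset is √(58.5² − 43.9²) = 38.7. Taking the left-of-PG solution: Q = (43.0, 44.5).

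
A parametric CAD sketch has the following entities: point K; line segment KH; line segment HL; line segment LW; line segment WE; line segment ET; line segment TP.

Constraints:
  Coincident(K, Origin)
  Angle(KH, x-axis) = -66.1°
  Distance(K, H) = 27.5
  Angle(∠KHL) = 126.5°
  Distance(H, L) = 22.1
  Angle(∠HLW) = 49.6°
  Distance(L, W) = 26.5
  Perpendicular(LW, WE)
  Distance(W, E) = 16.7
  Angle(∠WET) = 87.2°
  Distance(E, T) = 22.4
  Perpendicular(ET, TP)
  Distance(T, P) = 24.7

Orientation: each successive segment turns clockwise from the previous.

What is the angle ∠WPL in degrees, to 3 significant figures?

97.3°

K is at the origin; KH runs at -66.1° with length 27.5, so H = (11.1, -25.1). ∠KHL = 126.5° gives HL at -120° from the x-axis; with |HL| = 22.1, L = (0.225, -44.4). ∠HLW = 49.6° gives LW at 110° from the x-axis; with |LW| = 26.5, W = (-8.84, -19.5). The perpendicularity gives WE at right angles to LW, so WE runs at 20.0°; with |WE| = 16.7, E = (6.85, -13.7). ∠WET = 87.2° gives ET at -72.8° from the x-axis; with |ET| = 22.4, T = (13.5, -35.1). ET ⟂ TP, so TP runs at -163°; with |TP| = 24.7, P = (-10.1, -42.4). Then cos ∠WPL = PW·PL / (|PW||PL|), giving 97.3°.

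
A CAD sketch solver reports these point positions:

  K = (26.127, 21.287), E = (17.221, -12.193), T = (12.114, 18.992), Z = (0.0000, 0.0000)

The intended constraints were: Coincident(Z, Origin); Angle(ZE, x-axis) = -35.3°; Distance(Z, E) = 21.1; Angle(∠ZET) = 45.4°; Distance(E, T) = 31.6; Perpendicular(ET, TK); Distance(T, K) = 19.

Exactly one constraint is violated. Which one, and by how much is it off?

Distance(T, K) = 19 — off by 4.80.

Z = (0.00, 0.00) ✓; ZE at -35.30° ✓; |ZE| = 21.10 ✓; ∠ZET = 45.40° ✓; |ET| = 31.60 ✓; ∠(ET, TK) = 90.00° ✓; |TK| = 14.20 ✗.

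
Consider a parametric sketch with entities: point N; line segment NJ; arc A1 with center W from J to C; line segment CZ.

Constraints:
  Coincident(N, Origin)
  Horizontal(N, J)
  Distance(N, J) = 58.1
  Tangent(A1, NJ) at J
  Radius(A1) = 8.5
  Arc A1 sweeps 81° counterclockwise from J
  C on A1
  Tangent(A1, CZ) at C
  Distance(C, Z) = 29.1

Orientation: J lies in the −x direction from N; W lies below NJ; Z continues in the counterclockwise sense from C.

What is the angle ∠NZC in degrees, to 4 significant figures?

54.19°

N is at the origin; N and J share the same y with |NJ| = 58.1 and J on the −x side, so J = (-58.10, 0.000). The tangent condition forces WJ to be normal to NJ, so W = J + (0, -8.5) = (-58.10, -8.500). On A1, J sits at bearing 90° from W; an 81° counterclockwise sweep puts C at bearing 171°, so C = W + 8.5·(cos 171°, sin 171°) = (-66.50, -7.170). Tangency of A1 to CZ means the radius WC is perpendicular to CZ, so CZ runs along (−sin 171°, cos 171°); with |CZ| = 29.1, Z = (-71.05, -35.91). Then cos ∠NZC = ZN·ZC / (|ZN||ZC|), giving 54.19°.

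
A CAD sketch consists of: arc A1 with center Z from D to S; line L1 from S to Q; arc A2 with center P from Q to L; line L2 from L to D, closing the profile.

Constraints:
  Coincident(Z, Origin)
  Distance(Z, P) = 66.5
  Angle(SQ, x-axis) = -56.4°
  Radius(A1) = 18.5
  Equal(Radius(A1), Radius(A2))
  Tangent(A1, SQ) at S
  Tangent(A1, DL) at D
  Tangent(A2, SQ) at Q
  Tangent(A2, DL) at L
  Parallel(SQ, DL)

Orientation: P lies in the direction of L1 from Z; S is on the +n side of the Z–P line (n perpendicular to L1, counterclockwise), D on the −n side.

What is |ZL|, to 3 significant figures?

69.0

Tangency of A1 to both parallel lines with radius 18.5 puts S and D at Z ± 18.5·n: S = (15.4, 10.2), D = (-15.4, -10.2). Equal radii place Q and L the same way about P: Q = P + 18.5·n = (52.2, -45.2), L = P − 18.5·n = (21.4, -65.6). Then |ZL| = |L − Z| = 69.0.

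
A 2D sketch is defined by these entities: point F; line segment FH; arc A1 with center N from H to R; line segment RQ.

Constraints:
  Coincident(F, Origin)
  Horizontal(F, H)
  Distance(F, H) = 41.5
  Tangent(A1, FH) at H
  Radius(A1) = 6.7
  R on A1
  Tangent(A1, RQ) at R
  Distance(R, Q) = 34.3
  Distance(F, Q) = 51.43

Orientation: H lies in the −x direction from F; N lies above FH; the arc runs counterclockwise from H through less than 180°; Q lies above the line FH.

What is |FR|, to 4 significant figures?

35.36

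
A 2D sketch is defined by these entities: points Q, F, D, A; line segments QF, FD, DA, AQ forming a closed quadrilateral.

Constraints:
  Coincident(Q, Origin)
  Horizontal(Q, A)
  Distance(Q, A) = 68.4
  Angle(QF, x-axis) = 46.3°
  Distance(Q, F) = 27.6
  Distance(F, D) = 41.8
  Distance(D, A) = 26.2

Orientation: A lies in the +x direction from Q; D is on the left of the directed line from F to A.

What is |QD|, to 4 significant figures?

65.52

Checks: |QA| = 68.40 ✓; |QF| = 27.60 ✓; |FD| = 41.80 ✓; |DA| = 26.20 ✓.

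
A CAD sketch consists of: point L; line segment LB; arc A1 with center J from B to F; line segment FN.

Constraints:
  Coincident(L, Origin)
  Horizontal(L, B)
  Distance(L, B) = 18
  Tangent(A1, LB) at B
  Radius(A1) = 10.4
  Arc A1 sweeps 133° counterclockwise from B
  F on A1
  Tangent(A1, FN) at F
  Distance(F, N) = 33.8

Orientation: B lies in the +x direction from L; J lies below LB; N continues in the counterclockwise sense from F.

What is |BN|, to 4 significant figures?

44.95

L is at the origin; LB is horizontal with |LB| = 18.0 and B on the +x side, so B = (18.00, 0.000). Tangency of A1 to LB means the radius JB is perpendicular to LB, so J = B + (0, -10.4) = (18.00, -10.40). On A1, B sits at bearing 90° from J; a 133° counterclockwise sweep puts F at bearing 223°, so F = J + 10.4·(cos 223°, sin 223°) = (10.39, -17.49). Since A1 is tangent to FN there, JF ⟂ FN, so FN runs along (−sin 223°, cos 223°); with |FN| = 33.8, N = (33.45, -42.21). Then |BN| = |N − B| = 44.95.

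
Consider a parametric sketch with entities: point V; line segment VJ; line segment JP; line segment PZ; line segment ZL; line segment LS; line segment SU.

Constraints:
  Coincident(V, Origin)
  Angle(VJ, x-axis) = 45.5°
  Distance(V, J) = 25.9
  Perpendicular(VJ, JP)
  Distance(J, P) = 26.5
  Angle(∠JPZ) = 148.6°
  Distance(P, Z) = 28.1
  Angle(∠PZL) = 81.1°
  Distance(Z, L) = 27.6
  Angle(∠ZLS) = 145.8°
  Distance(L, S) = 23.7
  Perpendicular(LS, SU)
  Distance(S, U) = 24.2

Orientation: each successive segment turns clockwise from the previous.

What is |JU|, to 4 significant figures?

19.00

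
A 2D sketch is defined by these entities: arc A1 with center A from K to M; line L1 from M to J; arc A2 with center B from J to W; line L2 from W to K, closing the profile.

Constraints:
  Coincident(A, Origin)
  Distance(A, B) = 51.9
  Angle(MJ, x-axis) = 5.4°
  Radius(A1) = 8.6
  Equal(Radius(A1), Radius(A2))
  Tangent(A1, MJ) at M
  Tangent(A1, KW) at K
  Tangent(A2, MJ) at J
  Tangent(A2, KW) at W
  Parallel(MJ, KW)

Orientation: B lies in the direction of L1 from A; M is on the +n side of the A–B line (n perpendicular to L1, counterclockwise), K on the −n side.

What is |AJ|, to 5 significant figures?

52.608

Tangency of A1 to both parallel lines with radius 8.6 puts M and K at A ± 8.6·n: M = (-0.80933, 8.5618), K = (0.80933, -8.5618). Equal radii place J and W the same way about B: J = B + 8.6·n = (50.860, 13.446), W = B − 8.6·n = (52.479, -3.6776). Then |AJ| = |J − A| = 52.608.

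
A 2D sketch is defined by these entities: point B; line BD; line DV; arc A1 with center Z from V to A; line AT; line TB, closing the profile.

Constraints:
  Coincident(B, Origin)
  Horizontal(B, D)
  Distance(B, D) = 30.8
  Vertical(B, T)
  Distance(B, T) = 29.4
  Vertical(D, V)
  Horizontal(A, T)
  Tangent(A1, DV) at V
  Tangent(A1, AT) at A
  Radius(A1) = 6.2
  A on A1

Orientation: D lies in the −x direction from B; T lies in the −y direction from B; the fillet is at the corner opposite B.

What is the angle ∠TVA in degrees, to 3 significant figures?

33.6°

B is at the origin; B and D share the same y with |BD| = 30.8 and D on the −x side, so D = (-30.8, 0.00). BT is vertical with |BT| = 29.4 and T on the −y side, so T = (0.00, -29.4). The virtual corner opposite B is at (-30.8, -29.4). A1 meets DV tangentially, so ZV is at right angles to DV and the tangent condition forces ZA to be normal to AT, with radius 6.2, so the center Z sits 6.2 in from both sides at Z = (-24.6, -23.2). That places the tangent points at V = (-30.8, -23.2) on DV and A = (-24.6, -29.4) on AT. Then cos ∠TVA = VT·VA / (|VT||VA|), giving 33.6°.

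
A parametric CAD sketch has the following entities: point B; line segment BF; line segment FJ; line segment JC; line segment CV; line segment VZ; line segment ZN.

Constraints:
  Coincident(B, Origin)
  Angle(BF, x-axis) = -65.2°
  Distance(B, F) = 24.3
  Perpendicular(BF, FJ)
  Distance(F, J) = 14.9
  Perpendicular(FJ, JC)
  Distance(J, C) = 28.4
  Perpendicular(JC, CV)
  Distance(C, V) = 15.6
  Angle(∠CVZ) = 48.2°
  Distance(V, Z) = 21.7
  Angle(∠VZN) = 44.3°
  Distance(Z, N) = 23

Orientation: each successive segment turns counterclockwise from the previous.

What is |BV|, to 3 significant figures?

4.16

B is at the origin; BF runs at -65.2° with length 24.3, so F = (10.2, -22.1). BF is perpendicular to FJ, so FJ runs at 24.8°; with |FJ| = 14.9, J = (23.7, -15.8). FJ is perpendicular to JC, so JC runs at 115°; with |JC| = 28.4, C = (11.8, 9.97). JC ⟂ CV, so CV runs at -155°; with |CV| = 15.6, V = (-2.36, 3.43). Then |BV| = |V − B| = 4.16.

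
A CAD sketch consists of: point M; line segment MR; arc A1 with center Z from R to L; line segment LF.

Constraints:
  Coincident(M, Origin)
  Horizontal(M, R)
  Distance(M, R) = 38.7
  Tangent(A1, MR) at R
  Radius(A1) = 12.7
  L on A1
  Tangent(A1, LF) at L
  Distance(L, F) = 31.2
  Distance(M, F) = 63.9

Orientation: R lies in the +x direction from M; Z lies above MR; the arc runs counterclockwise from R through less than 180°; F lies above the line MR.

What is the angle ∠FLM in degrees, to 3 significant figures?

94.5°

M is at the origin; MR is horizontal with |MR| = 38.7 and R on the +x side, so R = (38.7, 0.00). Since A1 is tangent to MR there, ZR ⟂ MR, so Z = R + (0, 12.7) = (38.7, 12.7). Since ZL ⟂ LF (tangency), |ZF| = √(12.7² + 31.2²) = 33.7 regardless of where L sits on A1. So F lies on both circle(M, 63.9) and circle(Z, 33.7); the above-MR intersection is F = (44.5, 45.9). L is the foot of the tangent from F: L = (51.1, 15.4).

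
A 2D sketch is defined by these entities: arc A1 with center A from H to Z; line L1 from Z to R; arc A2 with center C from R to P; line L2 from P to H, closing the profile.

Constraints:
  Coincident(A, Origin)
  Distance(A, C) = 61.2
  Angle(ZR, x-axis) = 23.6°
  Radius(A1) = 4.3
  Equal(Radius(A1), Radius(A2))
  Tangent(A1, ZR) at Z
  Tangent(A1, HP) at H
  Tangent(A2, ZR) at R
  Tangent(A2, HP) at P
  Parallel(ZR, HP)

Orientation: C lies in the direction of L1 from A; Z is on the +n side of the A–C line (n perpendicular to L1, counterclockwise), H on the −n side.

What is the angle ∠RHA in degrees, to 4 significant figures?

82.00°

Tangency of A1 to both parallel lines with radius 4.3 puts Z and H at A ± 4.3·n: Z = (-1.722, 3.940), H = (1.722, -3.940). Equal radii place R and P the same way about C: R = C + 4.3·n = (54.36, 28.44), P = C − 4.3·n = (57.80, 20.56). Then cos ∠RHA = HR·HA / (|HR||HA|), giving 82.00°.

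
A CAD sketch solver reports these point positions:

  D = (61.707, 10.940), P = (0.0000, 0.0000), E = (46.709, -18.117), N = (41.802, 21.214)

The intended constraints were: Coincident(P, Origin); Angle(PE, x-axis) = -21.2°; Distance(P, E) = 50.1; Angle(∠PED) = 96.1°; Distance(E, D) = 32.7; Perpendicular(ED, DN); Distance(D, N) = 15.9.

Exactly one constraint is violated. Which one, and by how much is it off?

Distance(D, N) = 15.9 — off by 6.50.

P = (0.00, 0.00) ✓; PE at -21.20° ✓; |PE| = 50.10 ✓; ∠PED = 96.10° ✓; |ED| = 32.70 ✓; ∠(ED, DN) = 90.00° ✓; |DN| = 22.40 ✗.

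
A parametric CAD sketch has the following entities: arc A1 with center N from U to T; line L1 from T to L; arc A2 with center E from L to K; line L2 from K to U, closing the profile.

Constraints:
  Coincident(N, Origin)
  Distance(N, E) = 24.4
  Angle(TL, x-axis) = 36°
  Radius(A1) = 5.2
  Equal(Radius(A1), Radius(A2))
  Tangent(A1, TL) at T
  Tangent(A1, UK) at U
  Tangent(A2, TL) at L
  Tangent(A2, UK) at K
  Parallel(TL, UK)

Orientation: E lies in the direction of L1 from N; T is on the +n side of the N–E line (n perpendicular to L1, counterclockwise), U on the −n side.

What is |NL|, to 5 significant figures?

24.948

Tangency of A1 to both parallel lines with radius 5.2 puts T and U at N ± 5.2·n: T = (-3.0565, 4.2069), U = (3.0565, -4.2069). Equal radii place L and K the same way about E: L = E + 5.2·n = (16.684, 18.549), K = E − 5.2·n = (22.796, 10.135). Then |NL| = |L − N| = 24.948.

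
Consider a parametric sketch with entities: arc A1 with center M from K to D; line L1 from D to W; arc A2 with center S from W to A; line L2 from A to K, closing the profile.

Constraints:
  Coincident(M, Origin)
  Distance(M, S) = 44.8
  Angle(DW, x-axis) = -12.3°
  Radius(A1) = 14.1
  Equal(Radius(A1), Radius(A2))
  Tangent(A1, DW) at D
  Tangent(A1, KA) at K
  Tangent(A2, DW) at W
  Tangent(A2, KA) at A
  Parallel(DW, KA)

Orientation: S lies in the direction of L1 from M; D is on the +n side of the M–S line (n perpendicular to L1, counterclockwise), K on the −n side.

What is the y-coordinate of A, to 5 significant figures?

-23.320

The slot axis is L1's direction at -12.3°, so u = (cos -12.3°, sin -12.3°) = (0.97705, -0.21303) and n = (−sin -12.3°, cos -12.3°) = (0.21303, 0.97705). M is at the origin and S lies 44.8 along u from M, so S = 44.8·u = (43.772, -9.5438). Tangency of A1 to both parallel lines with radius 14.1 puts D and K at M ± 14.1·n: D = (3.0037, 13.776), K = (-3.0037, -13.776). Equal radii place W and A the same way about S: W = S + 14.1·n = (46.775, 4.2326), A = S − 14.1·n = (40.768, -23.320). So A.y = -23.320.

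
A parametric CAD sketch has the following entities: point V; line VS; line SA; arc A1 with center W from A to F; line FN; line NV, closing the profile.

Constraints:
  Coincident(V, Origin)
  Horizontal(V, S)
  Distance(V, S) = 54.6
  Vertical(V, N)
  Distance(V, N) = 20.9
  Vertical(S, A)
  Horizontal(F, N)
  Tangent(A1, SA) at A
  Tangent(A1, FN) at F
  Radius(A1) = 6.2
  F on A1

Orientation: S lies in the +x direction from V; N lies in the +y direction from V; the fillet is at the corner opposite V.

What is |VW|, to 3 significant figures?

50.6

V is at the origin; VS is horizontal with |VS| = 54.6 and S on the +x side, so S = (54.6, 0.00). VN is vertical with |VN| = 20.9 and N on the +y side, so N = (0.00, 20.9). The virtual corner opposite V is at (54.6, 20.9). The tangent condition forces WA to be normal to SA and tangency of A1 to FN means the radius WF is perpendicular to FN, with radius 6.2, so the center W sits 6.2 in from both sides at W = (48.4, 14.7). Then |VW| = |W − V| = 50.6.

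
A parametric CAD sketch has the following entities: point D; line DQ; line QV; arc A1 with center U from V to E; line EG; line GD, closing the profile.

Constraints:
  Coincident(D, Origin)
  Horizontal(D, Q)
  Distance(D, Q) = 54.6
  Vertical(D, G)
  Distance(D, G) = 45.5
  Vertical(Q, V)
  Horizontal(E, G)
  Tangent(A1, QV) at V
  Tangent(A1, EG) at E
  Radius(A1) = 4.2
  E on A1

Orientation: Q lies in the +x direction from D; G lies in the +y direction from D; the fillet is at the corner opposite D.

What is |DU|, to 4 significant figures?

65.16

D is at the origin; D and Q share the same y with |DQ| = 54.6 and Q on the +x side, so Q = (54.60, 0.000). D and G share the same x with |DG| = 45.5 and G on the +y side, so G = (0.000, 45.50). The virtual corner opposite D is at (54.60, 45.50). A1 meets QV tangentially, so UV is at right angles to QV and since A1 is tangent to EG there, UE ⟂ EG, with radius 4.2, so the center U sits 4.2 in from both sides at U = (50.40, 41.30). Then |DU| = |U − D| = 65.16.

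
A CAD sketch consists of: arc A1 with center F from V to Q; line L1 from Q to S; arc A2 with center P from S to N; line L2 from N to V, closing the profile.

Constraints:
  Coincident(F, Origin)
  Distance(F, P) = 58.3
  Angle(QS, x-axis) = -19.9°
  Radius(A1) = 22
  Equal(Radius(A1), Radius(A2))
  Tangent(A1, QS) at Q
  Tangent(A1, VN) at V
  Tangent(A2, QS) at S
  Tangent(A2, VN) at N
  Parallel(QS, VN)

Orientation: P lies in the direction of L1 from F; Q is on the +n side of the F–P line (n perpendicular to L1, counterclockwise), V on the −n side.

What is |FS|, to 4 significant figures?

62.31

Tangency of A1 to both parallel lines with radius 22.0 puts Q and V at F ± 22.0·n: Q = (7.488, 20.69), V = (-7.488, -20.69). Equal radii place S and N the same way about P: S = P + 22.0·n = (62.31, 0.8422), N = P − 22.0·n = (47.33, -40.53). Then |FS| = |S − F| = 62.31.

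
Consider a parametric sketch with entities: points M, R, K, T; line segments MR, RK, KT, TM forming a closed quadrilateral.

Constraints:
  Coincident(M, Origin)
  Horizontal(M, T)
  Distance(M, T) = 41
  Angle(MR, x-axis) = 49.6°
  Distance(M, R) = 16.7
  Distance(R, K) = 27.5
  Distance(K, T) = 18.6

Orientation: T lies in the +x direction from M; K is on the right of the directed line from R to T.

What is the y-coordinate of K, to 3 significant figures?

-10.5

M is at the origin; M and T share the same y with |MT| = 41.0 and T in +x, so T = (41.0, 0). MR runs at 49.6° with |MR| = 16.7, so R = (10.8, 12.7). K is determined by |RK| = 27.5 and |KT| = 18.6 together: it lies at the intersection of circle(R, 27.5) and circle(T, 18.6). With |RT| = 32.7, the foot of the radical line on RT is 22.6 from R and the perpendicular offset is √(27.5² − 22.6²) = 15.6. Taking the right-of-RT solution: K = (25.6, -10.5).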